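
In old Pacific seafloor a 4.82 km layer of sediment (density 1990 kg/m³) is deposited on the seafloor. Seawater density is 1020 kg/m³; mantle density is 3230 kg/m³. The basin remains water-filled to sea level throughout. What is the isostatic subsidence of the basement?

2.12 km

Submarine loading: the sediment displaces seawater, and the subsidence is in turn flooded, so s (ρ_m − ρ_w) = t (ρ_sed − ρ_w).
s = 4.82 km × (1990 − 1020) / (3230 − 1020) = 2.12 km.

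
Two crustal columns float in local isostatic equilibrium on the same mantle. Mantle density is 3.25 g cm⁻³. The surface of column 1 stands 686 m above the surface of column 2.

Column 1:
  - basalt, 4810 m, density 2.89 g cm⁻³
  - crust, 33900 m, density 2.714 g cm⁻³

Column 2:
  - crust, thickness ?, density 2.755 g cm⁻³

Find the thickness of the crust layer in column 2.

Take the compensation level at the base of the deeper column (depth z_c below the surface of column 1) and equate Σ ρ_i t_i down to z_c; mantle fills any gap and the z_c terms cancel.
Column 1: 4810×2.89 + 33900×2.714 + (z_c − 38710)×3.25
Column 2: 686×0 + x×2.755 + (z_c − 686 − 0 − x)×3.25
The z_c×3.25 term appears on both sides and cancels. Collect the known terms of each column as K = Σ(ρt)_known − 3.25 × (depth of known layers): K_1 = 105905.5 − 3.25×38710 = −19902; K_2 = 0 − 3.25×(686 + 0) = −2229.5.
Balance: K_1 = K_2 − x×(3.25 − 2.755), so x = (K_2 − K_1)/(3.25 − 2.755) = 17672.5/0.495 = 35700 m.

35700 m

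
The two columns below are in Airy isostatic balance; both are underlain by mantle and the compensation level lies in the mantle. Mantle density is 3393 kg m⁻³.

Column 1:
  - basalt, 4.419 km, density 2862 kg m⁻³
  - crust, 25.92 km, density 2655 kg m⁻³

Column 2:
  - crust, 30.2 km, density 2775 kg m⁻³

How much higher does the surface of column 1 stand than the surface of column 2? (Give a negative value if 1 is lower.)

0.829 km

For any compensation level in the mantle, the mantle terms cancel and isostasy reduces to e = (Σt_1 − Σt_2) − (Σ(ρt)_1 − Σ(ρt)_2) / ρ_m.
Σt_1 = 30.339 km; Σt_2 = 30.2 km; Σ(ρt)_1 = 81464.778; Σ(ρt)_2 = 83805 (in km·kg m⁻³).
e = (30.339 − 30.2) − (81464.778 − 83805) / 3393 = 0.829 km.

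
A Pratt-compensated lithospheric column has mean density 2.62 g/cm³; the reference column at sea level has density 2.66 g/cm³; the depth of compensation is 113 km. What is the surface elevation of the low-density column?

1.73 km

ρ_ref D = ρ (D + h) → h = D (ρ_ref − ρ)/ρ.
h = 113 km × (2.66 − 2.62)/2.62 = 1.73 km.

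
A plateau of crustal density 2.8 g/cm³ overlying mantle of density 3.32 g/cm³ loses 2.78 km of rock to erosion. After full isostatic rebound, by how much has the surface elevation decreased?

0.435 km

Rebound u = e ρ_c/ρ_m = 2.78 km × 2.8/3.32 = 2.345 km.
Net surface drop = e − u = 2.78 km − 2.345 km = e (ρ_m − ρ_c)/ρ_m = 0.435 km.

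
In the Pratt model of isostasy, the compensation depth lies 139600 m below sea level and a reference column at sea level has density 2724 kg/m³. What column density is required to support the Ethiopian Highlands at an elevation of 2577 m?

2670 kg/m³

Pratt balance: ρ_ref D = ρ (D + h).
ρ = ρ_ref D/(D + h) = 2724 × 139600 m/(139600 m + 2577 m) = 2670 kg/m³.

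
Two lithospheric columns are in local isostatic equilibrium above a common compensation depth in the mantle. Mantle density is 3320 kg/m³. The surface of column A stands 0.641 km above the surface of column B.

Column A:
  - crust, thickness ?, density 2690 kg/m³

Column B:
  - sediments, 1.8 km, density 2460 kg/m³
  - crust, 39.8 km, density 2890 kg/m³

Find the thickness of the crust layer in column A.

33 km

Take the compensation level at the base of the deeper column (depth z_c below the surface of column A) and equate Σ ρ_i t_i down to z_c; mantle fills any gap and the z_c terms cancel.
Column A: x×2690 + (z_c − 0 − x)×3320
Column B: 0.641×0 + 1.8×2460 + 39.8×2890 + (z_c − 0.641 − 41.6)×3320
The z_c×3320 term appears on both sides and cancels. Collect the known terms of each column as K = Σ(ρt)_known − 3320 × (depth of known layers): K_A = 0 − 3320×0 = 0; K_B = 119450 − 3320×(0.641 + 41.6) = −20790.12.
Balance: K_A − x×(3320 − 2690) = K_B, so x = (K_A − K_B)/(3320 − 2690) = 20790.1/630 = 33 km.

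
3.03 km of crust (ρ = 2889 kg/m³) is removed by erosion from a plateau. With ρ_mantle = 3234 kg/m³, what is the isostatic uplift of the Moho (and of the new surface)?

2.71 km

Unloading: uplift u = e ρ_c/ρ_m = 3.03 km × 2889/3234 = 2.71 km.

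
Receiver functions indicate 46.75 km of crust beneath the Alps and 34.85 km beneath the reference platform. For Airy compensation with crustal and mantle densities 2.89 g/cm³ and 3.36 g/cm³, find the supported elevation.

1.66 km

Excess crust Δ = 46.75 km − 34.85 km = 11.9 km, split between elevation h and root r with h + r = Δ.
Airy balance ρ_c h = (ρ_m − ρ_c) r gives r = h ρ_c/(ρ_m − ρ_c), so h (1 + ρ_c/(ρ_m − ρ_c)) = Δ, i.e. h = Δ (ρ_m − ρ_c)/ρ_m.
h = 11.9 km × 0.47/3.36 = 1.66 km.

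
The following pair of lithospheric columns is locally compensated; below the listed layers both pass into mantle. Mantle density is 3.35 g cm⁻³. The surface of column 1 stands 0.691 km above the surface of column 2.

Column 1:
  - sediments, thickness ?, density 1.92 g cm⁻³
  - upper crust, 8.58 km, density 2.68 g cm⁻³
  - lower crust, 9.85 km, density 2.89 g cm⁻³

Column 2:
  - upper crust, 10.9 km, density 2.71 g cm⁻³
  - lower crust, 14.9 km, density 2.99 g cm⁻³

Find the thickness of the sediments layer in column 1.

Take the compensation level at the base of the deeper column (depth z_c below the surface of column 1) and equate Σ ρ_i t_i down to z_c; mantle fills any gap and the z_c terms cancel.
Column 1: x×1.92 + 8.58×2.68 + 9.85×2.89 + (z_c − 18.43 − x)×3.35
Column 2: 0.691×0 + 10.9×2.71 + 14.9×2.99 + (z_c − 0.691 − 25.8)×3.35
The z_c×3.35 term appears on both sides and cancels. Collect the known terms of each column as K = Σ(ρt)_known − 3.35 × (depth of known layers): K_1 = 51.4609 − 3.35×18.43 = −10.2796; K_2 = 74.09 − 3.35×(0.691 + 25.8) = −14.65485.
Balance: K_1 − x×(3.35 − 1.92) = K_2, so x = (K_1 − K_2)/(3.35 − 1.92) = 4.37525/1.43 = 3.06 km.

3.06 km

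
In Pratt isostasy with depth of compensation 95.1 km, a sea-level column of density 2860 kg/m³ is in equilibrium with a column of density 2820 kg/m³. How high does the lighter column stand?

1.35 km

ρ_ref D = ρ (D + h) → h = D (ρ_ref − ρ)/ρ.
h = 95.1 km × (2860 − 2820)/2820 = 1.35 km.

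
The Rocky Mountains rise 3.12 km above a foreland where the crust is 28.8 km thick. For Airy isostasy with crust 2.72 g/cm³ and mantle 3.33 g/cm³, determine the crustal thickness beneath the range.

45.8 km

Root depth r = h ρ_c / (ρ_m − ρ_c) = 3.12 km × 2.72 / 0.61 = 13.91 km.
Total thickness = T + h + r = 28.8 km + 3.12 km + 13.91 km = 45.8 km.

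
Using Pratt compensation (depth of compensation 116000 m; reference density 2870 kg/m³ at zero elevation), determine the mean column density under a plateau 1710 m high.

Pratt balance: ρ_ref D = ρ (D + h).
ρ = ρ_ref D/(D + h) = 2870 × 116000 m/(116000 m + 1710 m) = 2830 kg/m³.

2830 kg/m³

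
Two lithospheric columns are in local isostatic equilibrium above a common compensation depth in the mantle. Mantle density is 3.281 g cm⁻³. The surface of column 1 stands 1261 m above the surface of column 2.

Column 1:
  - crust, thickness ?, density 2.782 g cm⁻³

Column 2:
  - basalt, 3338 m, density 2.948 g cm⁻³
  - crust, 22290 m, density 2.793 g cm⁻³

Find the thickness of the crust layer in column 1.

32300 m

Take the compensation level at the base of the deeper column (depth z_c below the surface of column 1) and equate Σ ρ_i t_i down to z_c; mantle fills any gap and the z_c terms cancel.
Column 1: x×2.782 + (z_c − 0 − x)×3.281
Column 2: 1261×0 + 3338×2.948 + 22290×2.793 + (z_c − 1261 − 25628)×3.281
The z_c×3.281 term appears on both sides and cancels. Collect the known terms of each column as K = Σ(ρt)_known − 3.281 × (depth of known layers): K_1 = 0 − 3.281×0 = 0; K_2 = 72096.394 − 3.281×(1261 + 25628) = −16126.415.
Balance: K_1 − x×(3.281 − 2.782) = K_2, so x = (K_1 − K_2)/(3.281 − 2.782) = 16126.4/0.499 = 32300 m.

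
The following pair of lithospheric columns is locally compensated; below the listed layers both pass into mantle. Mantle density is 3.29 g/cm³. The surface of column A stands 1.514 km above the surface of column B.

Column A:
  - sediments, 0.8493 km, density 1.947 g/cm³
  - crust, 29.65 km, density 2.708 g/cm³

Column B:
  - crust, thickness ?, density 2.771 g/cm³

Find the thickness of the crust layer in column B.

25.8 km

Take the compensation level at the base of the deeper column (depth z_c below the surface of column A) and equate Σ ρ_i t_i down to z_c; mantle fills any gap and the z_c terms cancel.
Column A: 0.8493×1.947 + 29.65×2.708 + (z_c − 30.4993)×3.29
Column B: 1.514×0 + x×2.771 + (z_c − 1.514 − 0 − x)×3.29
The z_c×3.29 term appears on both sides and cancels. Collect the known terms of each column as K = Σ(ρt)_known − 3.29 × (depth of known layers): K_A = 81.9457871 − 3.29×30.4993 = −18.3969099; K_B = 0 − 3.29×(1.514 + 0) = −4.98106.
Balance: K_A = K_B − x×(3.29 − 2.771), so x = (K_B − K_A)/(3.29 − 2.771) = 13.4158/0.519 = 25.8 km.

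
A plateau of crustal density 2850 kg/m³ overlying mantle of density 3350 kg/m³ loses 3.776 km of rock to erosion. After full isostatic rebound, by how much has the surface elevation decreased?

0.564 km

Rebound u = e ρ_c/ρ_m = 3.776 km × 2850/3350 = 3.212 km.
Net surface drop = e − u = 3.776 km − 3.212 km = e (ρ_m − ρ_c)/ρ_m = 0.564 km.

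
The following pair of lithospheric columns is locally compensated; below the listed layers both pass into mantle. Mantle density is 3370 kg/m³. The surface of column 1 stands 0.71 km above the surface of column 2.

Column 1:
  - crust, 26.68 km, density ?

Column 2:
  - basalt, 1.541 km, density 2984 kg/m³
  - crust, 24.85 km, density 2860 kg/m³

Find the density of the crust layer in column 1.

2780 kg/m³

Take the compensation level at the base of the deeper column (depth z_c below the surface of column 1) and equate Σ ρ_i t_i down to z_c; mantle fills any gap and the z_c terms cancel.
Column 1: 26.68×ρ + (z_c − 26.68)×3370
Column 2: 0.71×0 + 1.541×2984 + 24.85×2860 + (z_c − 0.71 − 26.391)×3370
The z_c×3370 term appears on both sides and cancels. Collect the known terms of each column as K = Σ(ρt)_known − 3370 × (depth of known layers): K_1 = 0 − 3370×26.68 = −89911.6; K_2 = 75669.344 − 3370×(0.71 + 26.391) = −15661.026.
Balance: K_1 + 26.68×ρ = K_2, so ρ = (K_2 − K_1)/26.68 = 74250.6/26.68 = 2780 kg/m³.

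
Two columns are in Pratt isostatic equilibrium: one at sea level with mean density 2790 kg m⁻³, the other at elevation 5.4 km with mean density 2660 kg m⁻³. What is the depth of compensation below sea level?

ρ_ref D = ρ (D + h) → D (ρ_ref − ρ) = ρ h.
D = ρ h/(ρ_ref − ρ) = 2660 × 5.4 km/(2790 − 2660) = 110 km.

110 km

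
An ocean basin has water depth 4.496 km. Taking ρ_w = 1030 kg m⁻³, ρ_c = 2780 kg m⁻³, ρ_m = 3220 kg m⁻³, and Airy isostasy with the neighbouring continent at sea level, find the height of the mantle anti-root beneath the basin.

By Archimedes' principle applied to the lithosphere: replacing crust with seawater at the top is compensated by replacing crust with mantle at the base: d (ρ_c − ρ_w) = a (ρ_m − ρ_c).
a = d (ρ_c − ρ_w)/(ρ_m − ρ_c) = 4.496 km × 1750/440 = 17.9 km.

17.9 km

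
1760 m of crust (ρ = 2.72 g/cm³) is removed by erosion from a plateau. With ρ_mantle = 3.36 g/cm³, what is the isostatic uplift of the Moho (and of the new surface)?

Unloading: uplift u = e ρ_c/ρ_m = 1760 m × 2.72/3.36 = 1420 m.

1420 m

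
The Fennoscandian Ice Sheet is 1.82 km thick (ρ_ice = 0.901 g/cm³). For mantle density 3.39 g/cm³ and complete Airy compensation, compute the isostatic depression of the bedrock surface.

Isostatic balance requires: the ice load ρ_ice t is balanced by mantle displaced below, ρ_m s.
s = t ρ_ice / ρ_m = 1.82 km × 0.901/3.39 = 0.484 km.

0.484 km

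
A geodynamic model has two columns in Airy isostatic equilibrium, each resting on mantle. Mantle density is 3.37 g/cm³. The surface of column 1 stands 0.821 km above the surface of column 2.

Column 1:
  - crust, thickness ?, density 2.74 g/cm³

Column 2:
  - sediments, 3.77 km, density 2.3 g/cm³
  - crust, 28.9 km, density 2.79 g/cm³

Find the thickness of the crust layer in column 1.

37.4 km

Take the compensation level at the base of the deeper column (depth z_c below the surface of column 1) and equate Σ ρ_i t_i down to z_c; mantle fills any gap and the z_c terms cancel.
Column 1: x×2.74 + (z_c − 0 − x)×3.37
Column 2: 0.821×0 + 3.77×2.3 + 28.9×2.79 + (z_c − 0.821 − 32.67)×3.37
The z_c×3.37 term appears on both sides and cancels. Collect the known terms of each column as K = Σ(ρt)_known − 3.37 × (depth of known layers): K_1 = 0 − 3.37×0 = 0; K_2 = 89.302 − 3.37×(0.821 + 32.67) = −23.56267.
Balance: K_1 − x×(3.37 − 2.74) = K_2, so x = (K_1 − K_2)/(3.37 − 2.74) = 23.5627/0.63 = 37.4 km.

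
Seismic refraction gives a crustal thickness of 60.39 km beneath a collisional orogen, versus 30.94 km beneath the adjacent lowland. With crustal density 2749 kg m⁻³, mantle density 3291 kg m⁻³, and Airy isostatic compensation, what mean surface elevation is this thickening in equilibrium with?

Excess crust Δ = 60.39 km − 30.94 km = 29.45 km, split between elevation h and root r with h + r = Δ.
Airy balance ρ_c h = (ρ_m − ρ_c) r gives r = h ρ_c/(ρ_m − ρ_c), so h (1 + ρ_c/(ρ_m − ρ_c)) = Δ, i.e. h = Δ (ρ_m − ρ_c)/ρ_m.
h = 29.45 km × 542/3291 = 4.85 km.

4.85 km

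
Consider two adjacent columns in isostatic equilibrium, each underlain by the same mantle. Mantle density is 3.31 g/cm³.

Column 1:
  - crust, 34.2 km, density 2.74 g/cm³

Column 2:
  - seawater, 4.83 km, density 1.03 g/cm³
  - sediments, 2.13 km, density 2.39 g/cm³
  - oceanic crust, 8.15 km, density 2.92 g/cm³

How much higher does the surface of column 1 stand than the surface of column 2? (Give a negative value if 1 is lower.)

1.01 km

For any compensation level in the mantle, the mantle terms cancel and isostasy reduces to e = (Σt_1 − Σt_2) − (Σ(ρt)_1 − Σ(ρt)_2) / ρ_m.
Σt_1 = 34.2 km; Σt_2 = 15.11 km; Σ(ρt)_1 = 93.708; Σ(ρt)_2 = 33.8636 (in km·g/cm³).
e = (34.2 − 15.11) − (93.708 − 33.8636) / 3.31 = 1.01 km.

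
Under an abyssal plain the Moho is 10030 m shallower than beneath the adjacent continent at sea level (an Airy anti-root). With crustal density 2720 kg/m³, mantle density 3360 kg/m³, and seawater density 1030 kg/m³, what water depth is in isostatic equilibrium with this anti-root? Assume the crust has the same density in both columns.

3800 m

Replacing a thickness d of crust by seawater at the top must be balanced by replacing crust with mantle at the base: d (ρ_c − ρ_w) = a (ρ_m − ρ_c).
d = a (ρ_m − ρ_c)/(ρ_c − ρ_w) = 10030 m × 640/1690 = 3800 m.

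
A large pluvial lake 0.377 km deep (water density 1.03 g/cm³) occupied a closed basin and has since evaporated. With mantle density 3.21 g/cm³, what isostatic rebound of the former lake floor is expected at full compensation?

0.121 km

u = d ρ_w/ρ_m = 0.377 km × 1.03/3.21 = 0.121 km.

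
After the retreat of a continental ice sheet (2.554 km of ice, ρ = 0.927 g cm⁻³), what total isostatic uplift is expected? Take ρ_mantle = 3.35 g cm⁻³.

Removing the load lets mantle flow back in; uplift u satisfies ρ_ice t = ρ_m u.
u = t ρ_ice/ρ_m = 2.554 km × 0.927/3.35 = 0.707 km.

0.707 km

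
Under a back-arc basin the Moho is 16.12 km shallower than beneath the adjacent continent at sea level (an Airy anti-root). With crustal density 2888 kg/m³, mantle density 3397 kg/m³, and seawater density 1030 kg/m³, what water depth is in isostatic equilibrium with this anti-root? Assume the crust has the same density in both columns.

Replacing a thickness d of crust by seawater at the top must be balanced by replacing crust with mantle at the base: d (ρ_c − ρ_w) = a (ρ_m − ρ_c).
d = a (ρ_m − ρ_c)/(ρ_c − ρ_w) = 16.12 km × 509/1858 = 4.42 km.

4.42 km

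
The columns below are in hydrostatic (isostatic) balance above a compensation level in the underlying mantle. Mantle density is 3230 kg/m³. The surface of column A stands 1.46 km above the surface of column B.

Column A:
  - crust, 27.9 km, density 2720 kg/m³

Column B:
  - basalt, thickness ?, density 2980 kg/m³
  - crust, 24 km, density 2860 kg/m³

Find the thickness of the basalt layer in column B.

2.53 km

Take the compensation level at the base of the deeper column (depth z_c below the surface of column A) and equate Σ ρ_i t_i down to z_c; mantle fills any gap and the z_c terms cancel.
Column A: 27.9×2720 + (z_c − 27.9)×3230
Column B: 1.46×0 + x×2980 + 24×2860 + (z_c − 1.46 − 24 − x)×3230
The z_c×3230 term appears on both sides and cancels. Collect the known terms of each column as K = Σ(ρt)_known − 3230 × (depth of known layers): K_A = 75888 − 3230×27.9 = −14229; K_B = 68640 − 3230×(1.46 + 24) = −13595.8.
Balance: K_A = K_B − x×(3230 − 2980), so x = (K_B − K_A)/(3230 − 2980) = 633.2/250 = 2.53 km.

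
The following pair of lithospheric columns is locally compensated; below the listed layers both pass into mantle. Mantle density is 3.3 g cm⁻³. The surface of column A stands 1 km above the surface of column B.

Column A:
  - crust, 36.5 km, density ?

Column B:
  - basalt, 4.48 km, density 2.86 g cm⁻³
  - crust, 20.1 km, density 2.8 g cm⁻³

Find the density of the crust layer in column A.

2.88 g cm⁻³

Take the compensation level at the base of the deeper column (depth z_c below the surface of column A) and equate Σ ρ_i t_i down to z_c; mantle fills any gap and the z_c terms cancel.
Column A: 36.5×ρ + (z_c − 36.5)×3.3
Column B: 1×0 + 4.48×2.86 + 20.1×2.8 + (z_c − 1 − 24.58)×3.3
The z_c×3.3 term appears on both sides and cancels. Collect the known terms of each column as K = Σ(ρt)_known − 3.3 × (depth of known layers): K_A = 0 − 3.3×36.5 = −120.45; K_B = 69.0928 − 3.3×(1 + 24.58) = −15.3212.
Balance: K_A + 36.5×ρ = K_B, so ρ = (K_B − K_A)/36.5 = 105.129/36.5 = 2.88 g cm⁻³.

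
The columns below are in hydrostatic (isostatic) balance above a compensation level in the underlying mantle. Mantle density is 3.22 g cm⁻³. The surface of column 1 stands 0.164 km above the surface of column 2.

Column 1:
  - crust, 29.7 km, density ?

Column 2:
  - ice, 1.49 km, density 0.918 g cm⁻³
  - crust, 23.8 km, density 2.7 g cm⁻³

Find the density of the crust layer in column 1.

2.67 g cm⁻³

Take the compensation level at the base of the deeper column (depth z_c below the surface of column 1) and equate Σ ρ_i t_i down to z_c; mantle fills any gap and the z_c terms cancel.
Column 1: 29.7×ρ + (z_c − 29.7)×3.22
Column 2: 0.164×0 + 1.49×0.918 + 23.8×2.7 + (z_c − 0.164 − 25.29)×3.22
The z_c×3.22 term appears on both sides and cancels. Collect the known terms of each column as K = Σ(ρt)_known − 3.22 × (depth of known layers): K_1 = 0 − 3.22×29.7 = −95.634; K_2 = 65.62782 − 3.22×(0.164 + 25.29) = −16.33406.
Balance: K_1 + 29.7×ρ = K_2, so ρ = (K_2 − K_1)/29.7 = 79.2999/29.7 = 2.67 g cm⁻³.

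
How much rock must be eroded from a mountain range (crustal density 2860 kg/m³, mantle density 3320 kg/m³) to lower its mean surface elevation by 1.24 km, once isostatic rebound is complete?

8.95 km

Net drop Δ = e − u = e − e ρ_c/ρ_m = e (ρ_m − ρ_c)/ρ_m.
e = Δ ρ_m/(ρ_m − ρ_c) = 1.24 km × 3320/460 = 8.95 km.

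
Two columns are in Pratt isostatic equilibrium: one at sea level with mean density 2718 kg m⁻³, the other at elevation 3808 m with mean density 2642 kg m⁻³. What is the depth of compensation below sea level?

132000 m

ρ_ref D = ρ (D + h) → D (ρ_ref − ρ) = ρ h.
D = ρ h/(ρ_ref − ρ) = 2642 × 3808 m/(2718 − 2642) = 132000 m.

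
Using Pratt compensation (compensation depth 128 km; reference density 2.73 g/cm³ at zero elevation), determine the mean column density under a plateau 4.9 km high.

Pratt balance: ρ_ref D = ρ (D + h).
ρ = ρ_ref D/(D + h) = 2.73 × 128 km/(128 km + 4.9 km) = 2.63 g/cm³.

2.63 g/cm³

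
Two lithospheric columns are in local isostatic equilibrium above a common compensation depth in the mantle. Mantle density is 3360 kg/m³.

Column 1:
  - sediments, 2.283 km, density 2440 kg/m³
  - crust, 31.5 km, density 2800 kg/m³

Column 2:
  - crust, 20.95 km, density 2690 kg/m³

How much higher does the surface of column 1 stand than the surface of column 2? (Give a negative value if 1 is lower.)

1.7 km

For any compensation level in the mantle, the mantle terms cancel and isostasy reduces to e = (Σt_1 − Σt_2) − (Σ(ρt)_1 − Σ(ρt)_2) / ρ_m.
Σt_1 = 33.783 km; Σt_2 = 20.95 km; Σ(ρt)_1 = 93770.52; Σ(ρt)_2 = 56355.5 (in km·kg/m³).
e = (33.783 − 20.95) − (93770.52 − 56355.5) / 3360 = 1.7 km.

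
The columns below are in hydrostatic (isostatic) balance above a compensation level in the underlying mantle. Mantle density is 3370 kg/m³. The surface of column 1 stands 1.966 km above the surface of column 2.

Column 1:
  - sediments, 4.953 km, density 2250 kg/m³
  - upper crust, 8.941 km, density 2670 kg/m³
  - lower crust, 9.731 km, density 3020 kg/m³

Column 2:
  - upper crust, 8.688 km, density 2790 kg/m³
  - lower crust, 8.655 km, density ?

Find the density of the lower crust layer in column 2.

Take the compensation level at the base of the deeper column (depth z_c below the surface of column 1) and equate Σ ρ_i t_i down to z_c; mantle fills any gap and the z_c terms cancel.
Column 1: 4.953×2250 + 8.941×2670 + 9.731×3020 + (z_c − 23.625)×3370
Column 2: 1.966×0 + 8.688×2790 + 8.655×ρ + (z_c − 1.966 − 17.343)×3370
The z_c×3370 term appears on both sides and cancels. Collect the known terms of each column as K = Σ(ρt)_known − 3370 × (depth of known layers): K_1 = 64404.34 − 3370×23.625 = −15211.91; K_2 = 24239.52 − 3370×(1.966 + 17.343) = −40831.81.
Balance: K_1 = K_2 + 8.655×ρ, so ρ = (K_1 − K_2)/8.655 = 25619.9/8.655 = 2960 kg/m³.

2960 kg/m³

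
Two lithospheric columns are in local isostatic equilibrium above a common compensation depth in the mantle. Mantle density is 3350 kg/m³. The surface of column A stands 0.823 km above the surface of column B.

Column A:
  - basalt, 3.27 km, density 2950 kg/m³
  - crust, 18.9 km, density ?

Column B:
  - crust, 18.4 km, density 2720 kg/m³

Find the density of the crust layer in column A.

2660 kg/m³

Take the compensation level at the base of the deeper column (depth z_c below the surface of column A) and equate Σ ρ_i t_i down to z_c; mantle fills any gap and the z_c terms cancel.
Column A: 3.27×2950 + 18.9×ρ + (z_c − 22.17)×3350
Column B: 0.823×0 + 18.4×2720 + (z_c − 0.823 − 18.4)×3350
The z_c×3350 term appears on both sides and cancels. Collect the known terms of each column as K = Σ(ρt)_known − 3350 × (depth of known layers): K_A = 9646.5 − 3350×22.17 = −64623; K_B = 50048 − 3350×(0.823 + 18.4) = −14349.05.
Balance: K_A + 18.9×ρ = K_B, so ρ = (K_B − K_A)/18.9 = 50274/18.9 = 2660 kg/m³.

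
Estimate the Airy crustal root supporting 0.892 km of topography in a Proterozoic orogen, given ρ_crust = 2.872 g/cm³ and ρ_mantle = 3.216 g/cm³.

7.45 km

Balancing pressure at the compensation depth: the weight of the topography is balanced by the buoyancy of the root, ρ_c h = (ρ_m − ρ_c) r.
r = h · ρ_c / (ρ_m − ρ_c) = 0.892 km × 2.872 / (3.216 − 2.872) = 7.45 km.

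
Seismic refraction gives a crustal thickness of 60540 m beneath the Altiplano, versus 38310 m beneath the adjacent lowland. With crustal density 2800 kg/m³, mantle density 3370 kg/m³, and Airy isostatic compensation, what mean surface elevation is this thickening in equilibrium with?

3760 m

Excess crust Δ = 60540 m − 38310 m = 22230 m, split between elevation h and root r with h + r = Δ.
Airy balance ρ_c h = (ρ_m − ρ_c) r gives r = h ρ_c/(ρ_m − ρ_c), so h (1 + ρ_c/(ρ_m − ρ_c)) = Δ, i.e. h = Δ (ρ_m − ρ_c)/ρ_m.
h = 22230 m × 570/3370 = 3760 m.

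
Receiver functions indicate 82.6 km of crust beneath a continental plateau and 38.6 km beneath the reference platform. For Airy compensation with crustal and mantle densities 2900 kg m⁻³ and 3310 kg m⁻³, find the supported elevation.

Excess crust Δ = 82.6 km − 38.6 km = 44 km, split between elevation h and root r with h + r = Δ.
Airy balance ρ_c h = (ρ_m − ρ_c) r gives r = h ρ_c/(ρ_m − ρ_c), so h (1 + ρ_c/(ρ_m − ρ_c)) = Δ, i.e. h = Δ (ρ_m − ρ_c)/ρ_m.
h = 44 km × 410/3310 = 5.45 km.

5.45 km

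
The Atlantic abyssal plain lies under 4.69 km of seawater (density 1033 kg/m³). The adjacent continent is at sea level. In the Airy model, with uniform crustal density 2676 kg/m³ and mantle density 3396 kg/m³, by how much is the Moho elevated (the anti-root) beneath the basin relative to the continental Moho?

10.7 km

For local isostatic compensation: replacing crust with seawater at the top is compensated by replacing crust with mantle at the base: d (ρ_c − ρ_w) = a (ρ_m − ρ_c).
a = d (ρ_c − ρ_w)/(ρ_m − ρ_c) = 4.69 km × 1643/720 = 10.7 km.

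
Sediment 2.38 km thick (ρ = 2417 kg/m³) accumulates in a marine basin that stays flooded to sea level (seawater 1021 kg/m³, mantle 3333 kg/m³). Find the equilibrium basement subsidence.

Submarine loading: the sediment displaces seawater, and the subsidence is in turn flooded, so s (ρ_m − ρ_w) = t (ρ_sed − ρ_w).
s = 2.38 km × (2417 − 1021) / (3333 − 1021) = 1.44 km.

1.44 km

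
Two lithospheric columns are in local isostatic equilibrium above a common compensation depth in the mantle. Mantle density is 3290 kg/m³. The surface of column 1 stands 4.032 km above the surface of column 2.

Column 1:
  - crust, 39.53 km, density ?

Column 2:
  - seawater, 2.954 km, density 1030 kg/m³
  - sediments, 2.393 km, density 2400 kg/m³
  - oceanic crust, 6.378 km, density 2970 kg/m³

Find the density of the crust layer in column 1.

Take the compensation level at the base of the deeper column (depth z_c below the surface of column 1) and equate Σ ρ_i t_i down to z_c; mantle fills any gap and the z_c terms cancel.
Column 1: 39.53×ρ + (z_c − 39.53)×3290
Column 2: 4.032×0 + 2.954×1030 + 2.393×2400 + 6.378×2970 + (z_c − 4.032 − 11.725)×3290
The z_c×3290 term appears on both sides and cancels. Collect the known terms of each column as K = Σ(ρt)_known − 3290 × (depth of known layers): K_1 = 0 − 3290×39.53 = −130053.7; K_2 = 27728.48 − 3290×(4.032 + 11.725) = −24112.05.
Balance: K_1 + 39.53×ρ = K_2, so ρ = (K_2 − K_1)/39.53 = 105942/39.53 = 2680 kg/m³.

2680 kg/m³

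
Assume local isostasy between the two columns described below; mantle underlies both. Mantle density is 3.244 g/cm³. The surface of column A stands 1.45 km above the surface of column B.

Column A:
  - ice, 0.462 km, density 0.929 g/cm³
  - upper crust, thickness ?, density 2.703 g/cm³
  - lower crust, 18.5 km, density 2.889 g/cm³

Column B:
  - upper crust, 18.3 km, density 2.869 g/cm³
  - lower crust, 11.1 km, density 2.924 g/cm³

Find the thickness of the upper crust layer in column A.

13.8 km

Take the compensation level at the base of the deeper column (depth z_c below the surface of column A) and equate Σ ρ_i t_i down to z_c; mantle fills any gap and the z_c terms cancel.
Column A: 0.462×0.929 + x×2.703 + 18.5×2.889 + (z_c − 18.962 − x)×3.244
Column B: 1.45×0 + 18.3×2.869 + 11.1×2.924 + (z_c − 1.45 − 29.4)×3.244
The z_c×3.244 term appears on both sides and cancels. Collect the known terms of each column as K = Σ(ρt)_known − 3.244 × (depth of known layers): K_A = 53.875698 − 3.244×18.962 = −7.63703; K_B = 84.9591 − 3.244×(1.45 + 29.4) = −15.1183.
Balance: K_A − x×(3.244 − 2.703) = K_B, so x = (K_A − K_B)/(3.244 − 2.703) = 7.48127/0.541 = 13.8 km.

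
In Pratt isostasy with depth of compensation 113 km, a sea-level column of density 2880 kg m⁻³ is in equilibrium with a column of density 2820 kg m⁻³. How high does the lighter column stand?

2.4 km

ρ_ref D = ρ (D + h) → h = D (ρ_ref − ρ)/ρ.
h = 113 km × (2880 − 2820)/2820 = 2.4 km.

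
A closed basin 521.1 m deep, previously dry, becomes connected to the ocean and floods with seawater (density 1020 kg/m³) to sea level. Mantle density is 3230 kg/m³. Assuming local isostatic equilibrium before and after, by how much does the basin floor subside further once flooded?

After flooding the water column is d + s deep. Its weight must equal the weight of mantle displaced by the extra subsidence s: (d + s) ρ_w = s ρ_m.
s = d ρ_w / (ρ_m − ρ_w) = 521.1 m × 1020/(3230 − 1020) = 241 m.

241 m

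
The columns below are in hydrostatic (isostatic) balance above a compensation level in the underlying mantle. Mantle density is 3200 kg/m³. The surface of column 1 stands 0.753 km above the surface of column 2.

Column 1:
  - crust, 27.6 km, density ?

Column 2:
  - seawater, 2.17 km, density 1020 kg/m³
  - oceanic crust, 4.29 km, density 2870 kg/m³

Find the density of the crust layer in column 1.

2890 kg/m³

Take the compensation level at the base of the deeper column (depth z_c below the surface of column 1) and equate Σ ρ_i t_i down to z_c; mantle fills any gap and the z_c terms cancel.
Column 1: 27.6×ρ + (z_c − 27.6)×3200
Column 2: 0.753×0 + 2.17×1020 + 4.29×2870 + (z_c − 0.753 − 6.46)×3200
The z_c×3200 term appears on both sides and cancels. Collect the known terms of each column as K = Σ(ρt)_known − 3200 × (depth of known layers): K_1 = 0 − 3200×27.6 = −88320; K_2 = 14525.7 − 3200×(0.753 + 6.46) = −8555.9.
Balance: K_1 + 27.6×ρ = K_2, so ρ = (K_2 − K_1)/27.6 = 79764.1/27.6 = 2890 kg/m³.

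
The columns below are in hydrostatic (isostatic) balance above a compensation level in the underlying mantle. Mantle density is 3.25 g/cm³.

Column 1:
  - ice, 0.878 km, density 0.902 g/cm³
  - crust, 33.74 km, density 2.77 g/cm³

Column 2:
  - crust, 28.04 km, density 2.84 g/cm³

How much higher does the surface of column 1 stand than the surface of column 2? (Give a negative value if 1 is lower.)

2.08 km

For any compensation level in the mantle, the mantle terms cancel and isostasy reduces to e = (Σt_1 − Σt_2) − (Σ(ρt)_1 − Σ(ρt)_2) / ρ_m.
Σt_1 = 34.618 km; Σt_2 = 28.04 km; Σ(ρt)_1 = 94.251756; Σ(ρt)_2 = 79.6336 (in km·g/cm³).
e = (34.618 − 28.04) − (94.251756 − 79.6336) / 3.25 = 2.08 km.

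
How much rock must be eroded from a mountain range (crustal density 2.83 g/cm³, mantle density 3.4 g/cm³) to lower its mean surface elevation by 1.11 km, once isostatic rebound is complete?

Net drop Δ = e − u = e − e ρ_c/ρ_m = e (ρ_m − ρ_c)/ρ_m.
e = Δ ρ_m/(ρ_m − ρ_c) = 1.11 km × 3.4/0.57 = 6.62 km.

6.62 km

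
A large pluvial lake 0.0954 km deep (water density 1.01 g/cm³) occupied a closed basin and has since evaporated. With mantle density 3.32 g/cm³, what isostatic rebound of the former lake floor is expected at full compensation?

0.029 km

u = d ρ_w/ρ_m = 0.0954 km × 1.01/3.32 = 0.029 km.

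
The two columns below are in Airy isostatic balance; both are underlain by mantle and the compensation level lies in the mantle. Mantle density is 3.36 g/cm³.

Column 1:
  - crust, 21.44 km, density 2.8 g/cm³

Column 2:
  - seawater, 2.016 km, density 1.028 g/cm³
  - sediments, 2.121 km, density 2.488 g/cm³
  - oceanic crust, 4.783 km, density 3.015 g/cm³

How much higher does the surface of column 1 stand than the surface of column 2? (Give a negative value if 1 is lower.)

1.13 km

For any compensation level in the mantle, the mantle terms cancel and isostasy reduces to e = (Σt_1 − Σt_2) − (Σ(ρt)_1 − Σ(ρt)_2) / ρ_m.
Σt_1 = 21.44 km; Σt_2 = 8.92 km; Σ(ρt)_1 = 60.032; Σ(ρt)_2 = 21.770241 (in km·g/cm³).
e = (21.44 − 8.92) − (60.032 − 21.770241) / 3.36 = 1.13 km.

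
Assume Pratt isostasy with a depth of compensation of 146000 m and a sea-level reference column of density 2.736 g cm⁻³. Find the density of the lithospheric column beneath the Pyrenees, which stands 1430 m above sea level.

Pratt balance: ρ_ref D = ρ (D + h).
ρ = ρ_ref D/(D + h) = 2.736 × 146000 m/(146000 m + 1430 m) = 2.71 g cm⁻³.

2.71 g cm⁻³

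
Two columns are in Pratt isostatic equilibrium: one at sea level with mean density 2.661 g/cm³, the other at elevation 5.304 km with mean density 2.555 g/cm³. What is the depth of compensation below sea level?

128 km

ρ_ref D = ρ (D + h) → D (ρ_ref − ρ) = ρ h.
D = ρ h/(ρ_ref − ρ) = 2.555 × 5.304 km/(2.661 − 2.555) = 128 km.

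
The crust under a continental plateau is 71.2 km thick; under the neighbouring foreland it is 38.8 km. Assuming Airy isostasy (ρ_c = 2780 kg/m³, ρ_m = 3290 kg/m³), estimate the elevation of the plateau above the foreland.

Excess crust Δ = 71.2 km − 38.8 km = 32.4 km, split between elevation h and root r with h + r = Δ.
Airy balance ρ_c h = (ρ_m − ρ_c) r gives r = h ρ_c/(ρ_m − ρ_c), so h (1 + ρ_c/(ρ_m − ρ_c)) = Δ, i.e. h = Δ (ρ_m − ρ_c)/ρ_m.
h = 32.4 km × 510/3290 = 5.02 km.

5.02 km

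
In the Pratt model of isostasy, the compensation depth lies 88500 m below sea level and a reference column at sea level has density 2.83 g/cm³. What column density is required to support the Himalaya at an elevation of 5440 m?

Pratt balance: ρ_ref D = ρ (D + h).
ρ = ρ_ref D/(D + h) = 2.83 × 88500 m/(88500 m + 5440 m) = 2.67 g/cm³.

2.67 g/cm³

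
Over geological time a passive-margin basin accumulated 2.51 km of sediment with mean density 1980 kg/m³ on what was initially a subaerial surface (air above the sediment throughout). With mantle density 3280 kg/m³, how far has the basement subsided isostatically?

Subaerial load: s = t ρ_sed / ρ_m = 2.51 km × 1980/3280 = 1.52 km.

1.52 km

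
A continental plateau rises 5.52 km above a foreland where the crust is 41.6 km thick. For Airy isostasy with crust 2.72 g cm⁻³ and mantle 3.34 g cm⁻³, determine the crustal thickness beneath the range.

71.3 km

Root depth r = h ρ_c / (ρ_m − ρ_c) = 5.52 km × 2.72 / 0.62 = 24.22 km.
Total thickness = T + h + r = 41.6 km + 5.52 km + 24.22 km = 71.3 km.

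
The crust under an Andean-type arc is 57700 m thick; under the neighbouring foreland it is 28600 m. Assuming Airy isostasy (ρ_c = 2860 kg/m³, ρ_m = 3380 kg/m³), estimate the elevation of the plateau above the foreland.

Excess crust Δ = 57700 m − 28600 m = 29100 m, split between elevation h and root r with h + r = Δ.
Airy balance ρ_c h = (ρ_m − ρ_c) r gives r = h ρ_c/(ρ_m − ρ_c), so h (1 + ρ_c/(ρ_m − ρ_c)) = Δ, i.e. h = Δ (ρ_m − ρ_c)/ρ_m.
h = 29100 m × 520/3380 = 4480 m.

4480 m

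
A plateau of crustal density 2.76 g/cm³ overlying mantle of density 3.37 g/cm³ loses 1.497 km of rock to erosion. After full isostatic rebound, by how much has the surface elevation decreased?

0.271 km

Rebound u = e ρ_c/ρ_m = 1.497 km × 2.76/3.37 = 1.226 km.
Net surface drop = e − u = 1.497 km − 1.226 km = e (ρ_m − ρ_c)/ρ_m = 0.271 km.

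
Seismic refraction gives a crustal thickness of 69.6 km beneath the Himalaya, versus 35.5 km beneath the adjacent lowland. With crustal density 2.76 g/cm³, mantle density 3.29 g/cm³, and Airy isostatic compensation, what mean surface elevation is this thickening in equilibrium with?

Excess crust Δ = 69.6 km − 35.5 km = 34.1 km, split between elevation h and root r with h + r = Δ.
Airy balance ρ_c h = (ρ_m − ρ_c) r gives r = h ρ_c/(ρ_m − ρ_c), so h (1 + ρ_c/(ρ_m − ρ_c)) = Δ, i.e. h = Δ (ρ_m − ρ_c)/ρ_m.
h = 34.1 km × 0.53/3.29 = 5.49 km.

5.49 km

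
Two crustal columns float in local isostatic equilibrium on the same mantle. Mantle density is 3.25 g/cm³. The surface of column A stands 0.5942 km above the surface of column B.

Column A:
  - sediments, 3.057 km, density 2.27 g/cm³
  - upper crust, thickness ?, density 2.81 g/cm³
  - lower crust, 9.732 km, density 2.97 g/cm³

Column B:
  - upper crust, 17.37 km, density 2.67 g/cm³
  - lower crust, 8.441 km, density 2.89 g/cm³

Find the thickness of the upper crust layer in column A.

Take the compensation level at the base of the deeper column (depth z_c below the surface of column A) and equate Σ ρ_i t_i down to z_c; mantle fills any gap and the z_c terms cancel.
Column A: 3.057×2.27 + x×2.81 + 9.732×2.97 + (z_c − 12.789 − x)×3.25
Column B: 0.5942×0 + 17.37×2.67 + 8.441×2.89 + (z_c − 0.5942 − 25.811)×3.25
The z_c×3.25 term appears on both sides and cancels. Collect the known terms of each column as K = Σ(ρt)_known − 3.25 × (depth of known layers): K_A = 35.84343 − 3.25×12.789 = −5.72082; K_B = 70.77239 − 3.25×(0.5942 + 25.811) = −15.04451.
Balance: K_A − x×(3.25 − 2.81) = K_B, so x = (K_A − K_B)/(3.25 − 2.81) = 9.32369/0.44 = 21.2 km.

21.2 km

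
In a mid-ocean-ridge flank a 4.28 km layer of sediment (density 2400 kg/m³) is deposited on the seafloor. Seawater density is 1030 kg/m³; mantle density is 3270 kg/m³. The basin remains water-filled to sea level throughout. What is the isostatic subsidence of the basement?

Submarine loading: the sediment displaces seawater, and the subsidence is in turn flooded, so s (ρ_m − ρ_w) = t (ρ_sed − ρ_w).
s = 4.28 km × (2400 − 1030) / (3270 − 1030) = 2.62 km.

2.62 km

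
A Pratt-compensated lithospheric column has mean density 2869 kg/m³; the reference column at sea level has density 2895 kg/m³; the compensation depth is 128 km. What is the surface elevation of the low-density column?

ρ_ref D = ρ (D + h) → h = D (ρ_ref − ρ)/ρ.
h = 128 km × (2895 − 2869)/2869 = 1.16 km.

1.16 km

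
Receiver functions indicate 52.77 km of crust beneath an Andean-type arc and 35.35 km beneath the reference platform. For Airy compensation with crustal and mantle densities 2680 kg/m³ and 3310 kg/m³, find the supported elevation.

Excess crust Δ = 52.77 km − 35.35 km = 17.42 km, split between elevation h and root r with h + r = Δ.
Airy balance ρ_c h = (ρ_m − ρ_c) r gives r = h ρ_c/(ρ_m − ρ_c), so h (1 + ρ_c/(ρ_m − ρ_c)) = Δ, i.e. h = Δ (ρ_m − ρ_c)/ρ_m.
h = 17.42 km × 630/3310 = 3.32 km.

3.32 km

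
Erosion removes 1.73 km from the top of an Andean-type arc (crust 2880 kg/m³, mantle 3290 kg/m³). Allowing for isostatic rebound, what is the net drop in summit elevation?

Rebound u = e ρ_c/ρ_m = 1.73 km × 2880/3290 = 1.514 km.
Net surface drop = e − u = 1.73 km − 1.514 km = e (ρ_m − ρ_c)/ρ_m = 0.216 km.

0.216 km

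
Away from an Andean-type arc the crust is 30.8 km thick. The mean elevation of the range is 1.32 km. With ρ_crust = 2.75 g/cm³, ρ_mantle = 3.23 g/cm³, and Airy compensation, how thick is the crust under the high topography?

Root depth r = h ρ_c / (ρ_m − ρ_c) = 1.32 km × 2.75 / 0.48 = 7.562 km.
Total thickness = T + h + r = 30.8 km + 1.32 km + 7.562 km = 39.7 km.

39.7 km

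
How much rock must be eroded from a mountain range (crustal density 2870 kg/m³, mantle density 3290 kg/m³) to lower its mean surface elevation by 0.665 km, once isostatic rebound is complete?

Net drop Δ = e − u = e − e ρ_c/ρ_m = e (ρ_m − ρ_c)/ρ_m.
e = Δ ρ_m/(ρ_m − ρ_c) = 0.665 km × 3290/420 = 5.21 km.

5.21 km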